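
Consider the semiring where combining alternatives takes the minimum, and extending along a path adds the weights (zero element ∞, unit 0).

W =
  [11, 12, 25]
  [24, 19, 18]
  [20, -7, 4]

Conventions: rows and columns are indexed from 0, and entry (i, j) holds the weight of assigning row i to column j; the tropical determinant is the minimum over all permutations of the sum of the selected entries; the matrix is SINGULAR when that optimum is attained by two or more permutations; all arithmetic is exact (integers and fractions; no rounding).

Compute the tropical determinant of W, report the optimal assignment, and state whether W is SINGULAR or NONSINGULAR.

σ = (0, 1, 2): 11 + 19 + 4 = 34
σ = (0, 2, 1): 11 + 18 + (-7) = 22
σ = (1, 0, 2): 12 + 24 + 4 = 40
σ = (1, 2, 0): 12 + 18 + 20 = 50
σ = (2, 0, 1): 25 + 24 + (-7) = 42
σ = (2, 1, 0): 25 + 19 + 20 = 64
Optimal value attained by: σ = (0, 2, 1).
Answer: det⊕(W) = 22; verdict: NONSINGULAR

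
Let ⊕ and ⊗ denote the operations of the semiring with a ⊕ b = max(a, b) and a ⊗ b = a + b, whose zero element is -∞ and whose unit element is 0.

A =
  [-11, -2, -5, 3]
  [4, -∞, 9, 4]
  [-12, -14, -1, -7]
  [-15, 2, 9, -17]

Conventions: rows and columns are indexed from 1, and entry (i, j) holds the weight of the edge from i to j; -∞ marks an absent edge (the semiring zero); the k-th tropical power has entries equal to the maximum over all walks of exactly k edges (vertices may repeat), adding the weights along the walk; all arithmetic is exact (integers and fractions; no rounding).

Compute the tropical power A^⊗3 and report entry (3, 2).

A^⊗2:
  [2, 5, 12, 2]
  [-3, 6, 13, 7]
  [-10, -5, 2, -8]
  [6, -5, 11, 6]
A^⊗3:
  [9, 4, 14, 9]
  [10, 9, 16, 10]
  [-1, -6, 4, -1]
  [-1, 8, 15, 9]
Key observation: the optimum is the walk 3->3->4->2, with weight (-1) + (-7) + 2 = -6.
Optimal value attained by: walk 3->3->4->2.
Answer: (A^⊗3)[3][2] = -6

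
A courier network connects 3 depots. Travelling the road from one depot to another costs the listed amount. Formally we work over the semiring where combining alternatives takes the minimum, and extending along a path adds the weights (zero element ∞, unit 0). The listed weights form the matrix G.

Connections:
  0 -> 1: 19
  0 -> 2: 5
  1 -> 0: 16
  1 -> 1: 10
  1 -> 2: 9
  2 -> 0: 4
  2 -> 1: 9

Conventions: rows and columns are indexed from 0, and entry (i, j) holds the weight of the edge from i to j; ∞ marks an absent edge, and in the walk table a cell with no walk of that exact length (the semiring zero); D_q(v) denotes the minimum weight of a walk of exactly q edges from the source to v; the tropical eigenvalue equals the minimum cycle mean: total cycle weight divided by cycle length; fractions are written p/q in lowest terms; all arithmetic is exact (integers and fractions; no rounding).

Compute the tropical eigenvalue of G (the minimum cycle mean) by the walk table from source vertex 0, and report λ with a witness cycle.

q=0: [0, ∞, ∞]
q=1: [∞, 19, 5]
q=2: [9, 14, 28]
q=3: [30, 24, 14]
Optimal cycle mean attained by: cycle 0->2->0, total 5 + 4, length 2.
Answer: λ = 9/2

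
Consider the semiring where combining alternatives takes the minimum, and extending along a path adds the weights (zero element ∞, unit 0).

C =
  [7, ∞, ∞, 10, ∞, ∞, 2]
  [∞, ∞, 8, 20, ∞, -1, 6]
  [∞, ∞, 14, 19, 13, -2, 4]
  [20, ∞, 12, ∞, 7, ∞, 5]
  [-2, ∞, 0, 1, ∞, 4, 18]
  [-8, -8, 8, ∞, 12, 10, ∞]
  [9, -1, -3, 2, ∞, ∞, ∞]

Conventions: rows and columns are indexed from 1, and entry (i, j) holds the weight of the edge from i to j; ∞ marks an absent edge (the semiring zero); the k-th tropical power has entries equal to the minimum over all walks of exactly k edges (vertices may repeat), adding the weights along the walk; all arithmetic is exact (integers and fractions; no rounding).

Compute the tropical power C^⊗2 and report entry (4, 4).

C^⊗2:
  [11, 1, -1, 4, 17, ∞, 9]
  [-9, -9, 3, 8, 11, 6, 12]
  [-10, -10, 1, 6, 10, 8, 18]
  [5, 4, 2, 7, 25, 10, 16]
  [-4, -4, 12, 8, 8, -2, 0]
  [-1, 2, 0, 2, 21, -9, -6]
  [16, ∞, 7, 16, 9, -5, 1]
Key observation: the optimum is the walk 4->7->4, with weight 5 + 2 = 7.
Optimal value attained by: walk 4->7->4.
Answer: (C^⊗2)[4][4] = 7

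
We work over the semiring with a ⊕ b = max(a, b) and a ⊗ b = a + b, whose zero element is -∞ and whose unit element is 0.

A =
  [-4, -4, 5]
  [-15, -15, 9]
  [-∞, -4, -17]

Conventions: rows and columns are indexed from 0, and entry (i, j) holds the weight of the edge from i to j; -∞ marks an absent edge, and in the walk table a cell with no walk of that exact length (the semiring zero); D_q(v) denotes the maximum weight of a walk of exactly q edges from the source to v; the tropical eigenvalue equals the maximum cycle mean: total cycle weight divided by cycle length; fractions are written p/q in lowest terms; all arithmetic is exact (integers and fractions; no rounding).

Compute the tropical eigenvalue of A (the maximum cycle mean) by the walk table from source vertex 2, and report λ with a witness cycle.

q=0: [-∞, -∞, 0]
q=1: [-∞, -4, -17]
q=2: [-19, -19, 5]
q=3: [-23, 1, -10]
Optimal cycle mean attained by: cycle 1->2->1, total 9 + (-4), length 2.
Answer: λ = 5/2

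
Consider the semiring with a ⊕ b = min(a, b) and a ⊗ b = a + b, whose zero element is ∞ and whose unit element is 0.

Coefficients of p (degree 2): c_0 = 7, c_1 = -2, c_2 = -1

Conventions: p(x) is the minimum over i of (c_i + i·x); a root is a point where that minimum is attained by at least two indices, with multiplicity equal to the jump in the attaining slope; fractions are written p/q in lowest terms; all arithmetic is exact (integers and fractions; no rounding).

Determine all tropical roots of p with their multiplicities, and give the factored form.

hull edge (i=0, c=7) to (i=1, c=-2): slope -9, span 1
hull edge (i=1, c=-2) to (i=2, c=-1): slope 1, span 1
Factored form: p(x) = -1 ⊗ (x ⊕ (-1)) ⊗ (x ⊕ 9)
Answer: roots = -1 (mult 1), 9 (mult 1)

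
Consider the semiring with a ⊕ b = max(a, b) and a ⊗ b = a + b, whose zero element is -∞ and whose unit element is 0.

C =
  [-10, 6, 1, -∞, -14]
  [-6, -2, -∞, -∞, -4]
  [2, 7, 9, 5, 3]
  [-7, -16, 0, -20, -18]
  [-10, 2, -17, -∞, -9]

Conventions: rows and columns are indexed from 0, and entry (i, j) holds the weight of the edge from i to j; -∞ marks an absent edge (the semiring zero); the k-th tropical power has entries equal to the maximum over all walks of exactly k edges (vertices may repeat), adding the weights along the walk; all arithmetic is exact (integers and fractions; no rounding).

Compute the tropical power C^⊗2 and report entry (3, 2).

C^⊗2:
  [3, 8, 10, 6, 4]
  [-8, 0, -5, -∞, -6]
  [11, 16, 18, 14, 12]
  [2, 7, 9, 5, 3]
  [-4, 0, -8, -12, -2]
Key observation: the optimum is the walk 3->2->2, with weight 0 + 9 = 9.
Optimal value attained by: walk 3->2->2.
Answer: (C^⊗2)[3][2] = 9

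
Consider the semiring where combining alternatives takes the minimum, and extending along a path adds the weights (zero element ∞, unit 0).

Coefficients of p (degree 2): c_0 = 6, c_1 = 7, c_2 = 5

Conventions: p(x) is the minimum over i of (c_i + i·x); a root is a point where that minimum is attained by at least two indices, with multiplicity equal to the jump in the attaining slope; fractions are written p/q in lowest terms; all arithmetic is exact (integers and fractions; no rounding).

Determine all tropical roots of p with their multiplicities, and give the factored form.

hull edge (i=0, c=6) to (i=2, c=5): slope -1/2, span 2
Factored form: p(x) = 5 ⊗ (x ⊕ 1/2) ⊗ (x ⊕ 1/2)
Answer: roots = 1/2 (mult 2)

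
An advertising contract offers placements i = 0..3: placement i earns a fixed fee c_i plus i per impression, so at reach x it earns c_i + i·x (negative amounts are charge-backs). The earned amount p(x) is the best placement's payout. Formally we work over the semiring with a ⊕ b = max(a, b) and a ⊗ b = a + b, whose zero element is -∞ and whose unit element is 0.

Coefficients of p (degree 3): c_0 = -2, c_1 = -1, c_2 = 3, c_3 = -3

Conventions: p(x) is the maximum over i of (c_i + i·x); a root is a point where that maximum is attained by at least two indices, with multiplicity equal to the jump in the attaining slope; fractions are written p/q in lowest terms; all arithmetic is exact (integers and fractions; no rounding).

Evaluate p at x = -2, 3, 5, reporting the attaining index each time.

p(-2) = max(-2+0·(-2)=-2, -1+1·(-2)=-3, 3+2·(-2)=-1, -3+3·(-2)=-9) = -1 (attained by i=2)
p(3) = max(-2+0·3=-2, -1+1·3=2, 3+2·3=9, -3+3·3=6) = 9 (attained by i=2)
p(5) = max(-2+0·5=-2, -1+1·5=4, 3+2·5=13, -3+3·5=12) = 13 (attained by i=2)
Answer: p(-2) = -1; p(3) = 9; p(5) = 13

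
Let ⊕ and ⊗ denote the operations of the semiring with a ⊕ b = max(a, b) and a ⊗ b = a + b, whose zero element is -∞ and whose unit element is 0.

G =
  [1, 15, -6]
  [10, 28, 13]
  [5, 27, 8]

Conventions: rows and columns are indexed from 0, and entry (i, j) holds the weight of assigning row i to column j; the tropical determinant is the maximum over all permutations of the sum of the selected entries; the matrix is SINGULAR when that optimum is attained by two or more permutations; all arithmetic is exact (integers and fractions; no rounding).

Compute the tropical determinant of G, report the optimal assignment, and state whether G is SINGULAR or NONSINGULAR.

σ = (0, 1, 2): 1 + 28 + 8 = 37
σ = (0, 2, 1): 1 + 13 + 27 = 41
σ = (1, 0, 2): 15 + 10 + 8 = 33
σ = (1, 2, 0): 15 + 13 + 5 = 33
σ = (2, 0, 1): (-6) + 10 + 27 = 31
σ = (2, 1, 0): (-6) + 28 + 5 = 27
Optimal value attained by: σ = (0, 2, 1).
Answer: det⊕(G) = 41; verdict: NONSINGULAR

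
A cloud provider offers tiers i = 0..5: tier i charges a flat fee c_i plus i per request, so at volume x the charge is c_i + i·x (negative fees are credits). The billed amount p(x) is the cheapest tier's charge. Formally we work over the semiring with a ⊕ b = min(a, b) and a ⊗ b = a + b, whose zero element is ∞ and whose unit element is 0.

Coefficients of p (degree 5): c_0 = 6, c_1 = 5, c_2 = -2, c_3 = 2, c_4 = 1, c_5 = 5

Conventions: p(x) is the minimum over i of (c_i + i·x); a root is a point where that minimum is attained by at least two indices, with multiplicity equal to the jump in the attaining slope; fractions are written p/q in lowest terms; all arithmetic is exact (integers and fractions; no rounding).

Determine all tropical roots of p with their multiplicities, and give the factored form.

hull edge (i=0, c=6) to (i=2, c=-2): slope -4, span 2
hull edge (i=2, c=-2) to (i=4, c=1): slope 3/2, span 2
hull edge (i=4, c=1) to (i=5, c=5): slope 4, span 1
Factored form: p(x) = 5 ⊗ (x ⊕ (-4)) ⊗ (x ⊕ (-3/2)) ⊗ (x ⊕ (-3/2)) ⊗ (x ⊕ 4) ⊗ (x ⊕ 4)
Answer: roots = -4 (mult 1), -3/2 (mult 2), 4 (mult 2)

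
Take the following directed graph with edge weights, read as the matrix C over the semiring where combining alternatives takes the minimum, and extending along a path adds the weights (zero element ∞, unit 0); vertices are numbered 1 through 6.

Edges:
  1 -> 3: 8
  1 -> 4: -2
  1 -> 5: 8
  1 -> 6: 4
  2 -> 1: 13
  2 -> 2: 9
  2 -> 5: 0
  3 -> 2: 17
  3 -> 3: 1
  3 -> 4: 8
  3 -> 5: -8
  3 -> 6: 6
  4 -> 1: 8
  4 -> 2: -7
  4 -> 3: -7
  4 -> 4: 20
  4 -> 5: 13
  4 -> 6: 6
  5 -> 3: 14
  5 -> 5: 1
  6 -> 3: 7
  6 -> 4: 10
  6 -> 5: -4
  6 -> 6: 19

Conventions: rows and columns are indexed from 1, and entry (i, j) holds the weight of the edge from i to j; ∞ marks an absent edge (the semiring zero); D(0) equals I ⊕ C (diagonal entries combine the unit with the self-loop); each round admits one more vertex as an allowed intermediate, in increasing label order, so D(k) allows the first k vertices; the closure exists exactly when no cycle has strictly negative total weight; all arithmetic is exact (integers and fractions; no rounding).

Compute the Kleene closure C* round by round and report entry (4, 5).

D(0):
  [0, ∞, 8, -2, 8, 4]
  [13, 0, ∞, ∞, 0, ∞]
  [∞, 17, 0, 8, -8, 6]
  [8, -7, -7, 0, 13, 6]
  [∞, ∞, 14, ∞, 0, ∞]
  [∞, ∞, 7, 10, -4, 0]
D(1):
  [0, ∞, 8, -2, 8, 4]
  [13, 0, 21, 11, 0, 17]
  [∞, 17, 0, 8, -8, 6]
  [8, -7, -7, 0, 13, 6]
  [∞, ∞, 14, ∞, 0, ∞]
  [∞, ∞, 7, 10, -4, 0]
D(2):
  [0, ∞, 8, -2, 8, 4]
  [13, 0, 21, 11, 0, 17]
  [30, 17, 0, 8, -8, 6]
  [6, -7, -7, 0, -7, 6]
  [∞, ∞, 14, ∞, 0, ∞]
  [∞, ∞, 7, 10, -4, 0]
D(3):
  [0, 25, 8, -2, 0, 4]
  [13, 0, 21, 11, 0, 17]
  [30, 17, 0, 8, -8, 6]
  [6, -7, -7, 0, -15, -1]
  [44, 31, 14, 22, 0, 20]
  [37, 24, 7, 10, -4, 0]
D(4):
  [0, -9, -9, -2, -17, -3]
  [13, 0, 4, 11, -4, 10]
  [14, 1, 0, 8, -8, 6]
  [6, -7, -7, 0, -15, -1]
  [28, 15, 14, 22, 0, 20]
  [16, 3, 3, 10, -5, 0]
D(5):
  [0, -9, -9, -2, -17, -3]
  [13, 0, 4, 11, -4, 10]
  [14, 1, 0, 8, -8, 6]
  [6, -7, -7, 0, -15, -1]
  [28, 15, 14, 22, 0, 20]
  [16, 3, 3, 10, -5, 0]
D(6):
  [0, -9, -9, -2, -17, -3]
  [13, 0, 4, 11, -4, 10]
  [14, 1, 0, 8, -8, 6]
  [6, -7, -7, 0, -15, -1]
  [28, 15, 14, 22, 0, 20]
  [16, 3, 3, 10, -5, 0]
Answer: C*[4][5] = -15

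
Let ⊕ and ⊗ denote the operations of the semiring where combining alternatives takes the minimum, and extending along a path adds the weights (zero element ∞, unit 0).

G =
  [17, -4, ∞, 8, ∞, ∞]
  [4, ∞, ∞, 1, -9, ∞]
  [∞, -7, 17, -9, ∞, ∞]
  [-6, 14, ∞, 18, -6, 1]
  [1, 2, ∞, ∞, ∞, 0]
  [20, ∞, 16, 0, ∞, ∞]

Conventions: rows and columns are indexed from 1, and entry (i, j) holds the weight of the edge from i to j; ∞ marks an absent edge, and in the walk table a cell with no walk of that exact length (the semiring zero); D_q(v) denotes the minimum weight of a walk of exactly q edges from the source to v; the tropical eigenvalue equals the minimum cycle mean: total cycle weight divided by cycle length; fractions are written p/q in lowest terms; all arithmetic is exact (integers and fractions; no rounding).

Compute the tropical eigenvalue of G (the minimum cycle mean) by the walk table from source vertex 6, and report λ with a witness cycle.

q=0: [∞, ∞, ∞, ∞, ∞, 0]
q=1: [20, ∞, 16, 0, ∞, ∞]
q=2: [-6, 9, 33, 7, -6, 1]
q=3: [-5, -10, 17, 1, 0, -6]
q=4: [-6, -9, 10, -9, -19, 0]
q=5: [-18, -17, 16, -8, -18, -19]
q=6: [-17, -22, -3, -19, -26, -18]
Optimal cycle mean attained by: cycle 1->2->5->1, total (-4) + (-9) + 1, length 3.
Answer: λ = -4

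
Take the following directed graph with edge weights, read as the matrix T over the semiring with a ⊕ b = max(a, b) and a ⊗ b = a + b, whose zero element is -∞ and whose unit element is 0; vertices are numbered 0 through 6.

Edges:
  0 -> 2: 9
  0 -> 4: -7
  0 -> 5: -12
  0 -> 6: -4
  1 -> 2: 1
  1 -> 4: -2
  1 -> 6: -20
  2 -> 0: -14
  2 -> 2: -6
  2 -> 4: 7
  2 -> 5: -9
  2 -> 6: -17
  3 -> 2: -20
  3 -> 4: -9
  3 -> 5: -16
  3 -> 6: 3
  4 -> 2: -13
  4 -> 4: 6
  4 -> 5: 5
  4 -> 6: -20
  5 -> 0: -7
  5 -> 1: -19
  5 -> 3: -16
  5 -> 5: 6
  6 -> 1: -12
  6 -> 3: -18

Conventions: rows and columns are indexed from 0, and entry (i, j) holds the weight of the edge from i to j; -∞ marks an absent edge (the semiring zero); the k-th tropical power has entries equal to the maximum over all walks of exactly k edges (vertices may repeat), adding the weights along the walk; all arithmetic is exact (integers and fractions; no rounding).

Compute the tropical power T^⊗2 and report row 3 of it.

T^⊗2:
  [-5, -16, 3, -22, 16, 0, -8]
  [-13, -32, -5, -38, 8, 3, -16]
  [-16, -28, -5, -25, 13, 12, -13]
  [-23, -9, -22, -15, -3, -4, -29]
  [-2, -14, -7, -11, 12, 11, -14]
  [-1, -13, 2, -10, -14, 12, -11]
  [-∞, -∞, -11, -∞, -14, -34, -15]
Answer: row 3 of T^⊗2 = [-23, -9, -22, -15, -3, -4, -29]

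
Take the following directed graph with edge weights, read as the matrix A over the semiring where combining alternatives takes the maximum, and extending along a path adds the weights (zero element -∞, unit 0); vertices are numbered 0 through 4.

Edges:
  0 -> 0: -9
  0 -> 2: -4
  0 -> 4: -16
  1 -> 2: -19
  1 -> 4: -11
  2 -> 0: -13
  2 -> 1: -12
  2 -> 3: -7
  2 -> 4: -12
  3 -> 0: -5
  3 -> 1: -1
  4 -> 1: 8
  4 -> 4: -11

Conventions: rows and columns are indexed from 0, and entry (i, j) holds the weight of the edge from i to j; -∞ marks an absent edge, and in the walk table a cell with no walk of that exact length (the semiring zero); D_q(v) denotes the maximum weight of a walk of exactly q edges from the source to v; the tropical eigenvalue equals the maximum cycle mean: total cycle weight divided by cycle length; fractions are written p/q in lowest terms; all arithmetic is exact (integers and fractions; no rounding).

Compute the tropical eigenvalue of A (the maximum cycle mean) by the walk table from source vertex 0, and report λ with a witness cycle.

q=0: [0, -∞, -∞, -∞, -∞]
q=1: [-9, -∞, -4, -∞, -16]
q=2: [-17, -8, -13, -11, -16]
q=3: [-16, -8, -21, -20, -19]
q=4: [-25, -11, -20, -28, -19]
q=5: [-33, -11, -29, -27, -22]
Optimal cycle mean attained by: cycle 1->4->1, total (-11) + 8, length 2.
Answer: λ = -3/2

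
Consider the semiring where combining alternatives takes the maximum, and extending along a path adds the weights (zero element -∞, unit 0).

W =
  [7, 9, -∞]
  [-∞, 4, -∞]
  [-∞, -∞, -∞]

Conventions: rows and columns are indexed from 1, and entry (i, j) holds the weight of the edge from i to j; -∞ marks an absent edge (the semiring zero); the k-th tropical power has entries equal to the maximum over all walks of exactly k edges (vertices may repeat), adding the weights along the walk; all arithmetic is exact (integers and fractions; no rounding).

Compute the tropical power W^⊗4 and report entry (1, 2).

W^⊗2:
  [14, 16, -∞]
  [-∞, 8, -∞]
  [-∞, -∞, -∞]
W^⊗3:
  [21, 23, -∞]
  [-∞, 12, -∞]
  [-∞, -∞, -∞]
W^⊗4:
  [28, 30, -∞]
  [-∞, 16, -∞]
  [-∞, -∞, -∞]
Key observation: the optimum is the walk 1->1->1->1->2, with weight 7 + 7 + 7 + 9 = 30.
Optimal value attained by: walk 1->1->1->1->2.
Answer: (W^⊗4)[1][2] = 30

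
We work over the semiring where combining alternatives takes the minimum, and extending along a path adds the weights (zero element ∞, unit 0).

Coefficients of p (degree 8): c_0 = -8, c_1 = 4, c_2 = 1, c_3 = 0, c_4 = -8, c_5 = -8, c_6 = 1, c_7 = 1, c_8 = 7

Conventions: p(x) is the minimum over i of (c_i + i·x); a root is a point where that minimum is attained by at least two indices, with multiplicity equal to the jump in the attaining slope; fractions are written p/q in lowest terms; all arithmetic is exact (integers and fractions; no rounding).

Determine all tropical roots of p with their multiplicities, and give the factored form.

hull edge (i=0, c=-8) to (i=5, c=-8): slope 0, span 5
hull edge (i=5, c=-8) to (i=7, c=1): slope 9/2, span 2
hull edge (i=7, c=1) to (i=8, c=7): slope 6, span 1
Factored form: p(x) = 7 ⊗ (x ⊕ (-6)) ⊗ (x ⊕ (-9/2)) ⊗ (x ⊕ (-9/2)) ⊗ (x ⊕ 0) ⊗ (x ⊕ 0) ⊗ (x ⊕ 0) ⊗ (x ⊕ 0) ⊗ (x ⊕ 0)
Answer: roots = -6 (mult 1), -9/2 (mult 2), 0 (mult 5)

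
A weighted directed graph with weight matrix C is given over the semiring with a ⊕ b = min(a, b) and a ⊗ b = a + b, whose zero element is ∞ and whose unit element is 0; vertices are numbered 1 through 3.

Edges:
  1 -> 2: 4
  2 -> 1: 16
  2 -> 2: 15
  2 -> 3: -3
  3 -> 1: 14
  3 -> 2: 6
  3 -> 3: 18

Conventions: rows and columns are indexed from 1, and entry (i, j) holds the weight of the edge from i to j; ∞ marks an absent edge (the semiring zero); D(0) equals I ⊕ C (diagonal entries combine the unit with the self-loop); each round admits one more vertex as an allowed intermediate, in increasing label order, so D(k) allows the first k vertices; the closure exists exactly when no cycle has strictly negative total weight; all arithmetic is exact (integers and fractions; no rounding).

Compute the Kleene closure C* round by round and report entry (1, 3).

D(0):
  [0, 4, ∞]
  [16, 0, -3]
  [14, 6, 0]
D(1):
  [0, 4, ∞]
  [16, 0, -3]
  [14, 6, 0]
D(2):
  [0, 4, 1]
  [16, 0, -3]
  [14, 6, 0]
D(3):
  [0, 4, 1]
  [11, 0, -3]
  [14, 6, 0]
Answer: C*[1][3] = 1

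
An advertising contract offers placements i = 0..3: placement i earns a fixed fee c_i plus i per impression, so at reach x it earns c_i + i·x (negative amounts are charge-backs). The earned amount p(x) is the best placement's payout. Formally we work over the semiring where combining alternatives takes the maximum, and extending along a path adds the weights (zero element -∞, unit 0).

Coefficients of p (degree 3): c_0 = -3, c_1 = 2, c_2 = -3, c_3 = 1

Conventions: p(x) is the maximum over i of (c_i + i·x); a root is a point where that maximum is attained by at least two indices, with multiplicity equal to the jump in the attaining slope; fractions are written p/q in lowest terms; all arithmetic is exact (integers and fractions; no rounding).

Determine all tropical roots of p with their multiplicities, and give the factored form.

hull edge (i=0, c=-3) to (i=1, c=2): slope 5, span 1
hull edge (i=1, c=2) to (i=3, c=1): slope -1/2, span 2
Factored form: p(x) = 1 ⊗ (x ⊕ (-5)) ⊗ (x ⊕ 1/2) ⊗ (x ⊕ 1/2)
Answer: roots = -5 (mult 1), 1/2 (mult 2)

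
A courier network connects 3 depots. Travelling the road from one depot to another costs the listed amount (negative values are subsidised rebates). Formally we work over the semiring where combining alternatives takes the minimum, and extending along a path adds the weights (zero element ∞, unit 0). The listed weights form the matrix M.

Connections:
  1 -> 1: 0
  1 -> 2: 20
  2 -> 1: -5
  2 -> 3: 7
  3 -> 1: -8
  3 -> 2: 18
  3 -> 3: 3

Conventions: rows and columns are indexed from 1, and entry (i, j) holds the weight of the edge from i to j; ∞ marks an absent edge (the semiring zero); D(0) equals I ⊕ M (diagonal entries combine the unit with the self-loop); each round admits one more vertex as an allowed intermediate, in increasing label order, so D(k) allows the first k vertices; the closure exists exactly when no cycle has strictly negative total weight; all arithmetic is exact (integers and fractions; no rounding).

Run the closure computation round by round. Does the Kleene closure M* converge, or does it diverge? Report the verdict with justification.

D(0):
  [0, 20, ∞]
  [-5, 0, 7]
  [-8, 18, 0]
D(1):
  [0, 20, ∞]
  [-5, 0, 7]
  [-8, 12, 0]
D(2):
  [0, 20, 27]
  [-5, 0, 7]
  [-8, 12, 0]
D(3):
  [0, 20, 27]
  [-5, 0, 7]
  [-8, 12, 0]
Key observation: every diagonal entry stays at the unit through all rounds, so no improving cycle exists.
Answer: CONVERGES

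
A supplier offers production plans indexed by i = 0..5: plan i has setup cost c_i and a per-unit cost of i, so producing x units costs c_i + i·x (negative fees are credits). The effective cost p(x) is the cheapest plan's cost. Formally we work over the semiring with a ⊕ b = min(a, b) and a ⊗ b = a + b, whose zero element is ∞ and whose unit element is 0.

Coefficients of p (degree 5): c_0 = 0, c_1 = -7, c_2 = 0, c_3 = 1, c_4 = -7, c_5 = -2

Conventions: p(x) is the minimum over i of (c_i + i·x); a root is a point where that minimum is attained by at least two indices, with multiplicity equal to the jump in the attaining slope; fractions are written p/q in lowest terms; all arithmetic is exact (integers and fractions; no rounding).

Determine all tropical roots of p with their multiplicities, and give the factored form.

hull edge (i=0, c=0) to (i=1, c=-7): slope -7, span 1
hull edge (i=1, c=-7) to (i=4, c=-7): slope 0, span 3
hull edge (i=4, c=-7) to (i=5, c=-2): slope 5, span 1
Factored form: p(x) = -2 ⊗ (x ⊕ (-5)) ⊗ (x ⊕ 0) ⊗ (x ⊕ 0) ⊗ (x ⊕ 0) ⊗ (x ⊕ 7)
Answer: roots = -5 (mult 1), 0 (mult 3), 7 (mult 1)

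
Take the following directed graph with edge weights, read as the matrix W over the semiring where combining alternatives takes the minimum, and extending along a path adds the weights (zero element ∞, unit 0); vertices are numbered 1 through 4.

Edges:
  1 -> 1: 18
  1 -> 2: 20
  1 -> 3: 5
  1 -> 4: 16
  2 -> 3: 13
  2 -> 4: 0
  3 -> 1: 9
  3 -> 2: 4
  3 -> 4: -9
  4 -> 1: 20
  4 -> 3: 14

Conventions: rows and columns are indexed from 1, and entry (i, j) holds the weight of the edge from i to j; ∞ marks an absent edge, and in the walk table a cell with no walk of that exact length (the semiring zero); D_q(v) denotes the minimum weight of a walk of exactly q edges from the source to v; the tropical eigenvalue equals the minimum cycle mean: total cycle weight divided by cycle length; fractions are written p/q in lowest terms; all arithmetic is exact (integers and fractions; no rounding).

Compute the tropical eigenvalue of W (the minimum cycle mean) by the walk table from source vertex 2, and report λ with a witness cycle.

q=0: [∞, 0, ∞, ∞]
q=1: [∞, ∞, 13, 0]
q=2: [20, 17, 14, 4]
q=3: [23, 18, 18, 5]
q=4: [25, 22, 19, 9]
Optimal cycle mean attained by: cycle 3->4->3, total (-9) + 14, length 2.
Answer: λ = 5/2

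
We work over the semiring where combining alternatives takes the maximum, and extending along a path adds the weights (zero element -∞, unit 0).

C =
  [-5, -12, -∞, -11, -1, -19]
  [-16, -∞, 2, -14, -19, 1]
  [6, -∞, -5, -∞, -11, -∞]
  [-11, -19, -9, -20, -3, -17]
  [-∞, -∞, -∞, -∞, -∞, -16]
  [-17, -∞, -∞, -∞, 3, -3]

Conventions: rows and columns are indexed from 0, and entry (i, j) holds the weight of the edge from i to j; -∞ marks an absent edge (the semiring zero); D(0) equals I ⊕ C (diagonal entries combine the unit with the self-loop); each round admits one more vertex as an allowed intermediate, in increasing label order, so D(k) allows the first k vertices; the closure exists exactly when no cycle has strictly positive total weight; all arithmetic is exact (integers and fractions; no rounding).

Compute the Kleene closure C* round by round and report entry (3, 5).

D(0):
  [0, -12, -∞, -11, -1, -19]
  [-16, 0, 2, -14, -19, 1]
  [6, -∞, 0, -∞, -11, -∞]
  [-11, -19, -9, 0, -3, -17]
  [-∞, -∞, -∞, -∞, 0, -16]
  [-17, -∞, -∞, -∞, 3, 0]
D(1):
  [0, -12, -∞, -11, -1, -19]
  [-16, 0, 2, -14, -17, 1]
  [6, -6, 0, -5, 5, -13]
  [-11, -19, -9, 0, -3, -17]
  [-∞, -∞, -∞, -∞, 0, -16]
  [-17, -29, -∞, -28, 3, 0]
D(2):
  [0, -12, -10, -11, -1, -11]
  [-16, 0, 2, -14, -17, 1]
  [6, -6, 0, -5, 5, -5]
  [-11, -19, -9, 0, -3, -17]
  [-∞, -∞, -∞, -∞, 0, -16]
  [-17, -29, -27, -28, 3, 0]
D(3):
  [0, -12, -10, -11, -1, -11]
  [8, 0, 2, -3, 7, 1]
  [6, -6, 0, -5, 5, -5]
  [-3, -15, -9, 0, -3, -14]
  [-∞, -∞, -∞, -∞, 0, -16]
  [-17, -29, -27, -28, 3, 0]
D(4):
  [0, -12, -10, -11, -1, -11]
  [8, 0, 2, -3, 7, 1]
  [6, -6, 0, -5, 5, -5]
  [-3, -15, -9, 0, -3, -14]
  [-∞, -∞, -∞, -∞, 0, -16]
  [-17, -29, -27, -28, 3, 0]
D(5):
  [0, -12, -10, -11, -1, -11]
  [8, 0, 2, -3, 7, 1]
  [6, -6, 0, -5, 5, -5]
  [-3, -15, -9, 0, -3, -14]
  [-∞, -∞, -∞, -∞, 0, -16]
  [-17, -29, -27, -28, 3, 0]
D(6):
  [0, -12, -10, -11, -1, -11]
  [8, 0, 2, -3, 7, 1]
  [6, -6, 0, -5, 5, -5]
  [-3, -15, -9, 0, -3, -14]
  [-33, -45, -43, -44, 0, -16]
  [-17, -29, -27, -28, 3, 0]
Answer: C*[3][5] = -14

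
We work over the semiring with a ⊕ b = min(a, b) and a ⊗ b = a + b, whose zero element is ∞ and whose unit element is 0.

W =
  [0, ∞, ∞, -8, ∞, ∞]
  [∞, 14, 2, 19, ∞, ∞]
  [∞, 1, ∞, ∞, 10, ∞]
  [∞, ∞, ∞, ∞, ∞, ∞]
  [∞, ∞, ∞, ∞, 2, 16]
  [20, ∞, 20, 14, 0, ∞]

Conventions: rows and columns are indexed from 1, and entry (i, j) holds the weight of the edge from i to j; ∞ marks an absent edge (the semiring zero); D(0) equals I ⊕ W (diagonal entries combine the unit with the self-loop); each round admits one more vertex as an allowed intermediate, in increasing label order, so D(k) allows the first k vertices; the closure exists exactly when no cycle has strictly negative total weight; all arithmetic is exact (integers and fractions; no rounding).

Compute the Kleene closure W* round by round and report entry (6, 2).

D(0):
  [0, ∞, ∞, -8, ∞, ∞]
  [∞, 0, 2, 19, ∞, ∞]
  [∞, 1, 0, ∞, 10, ∞]
  [∞, ∞, ∞, 0, ∞, ∞]
  [∞, ∞, ∞, ∞, 0, 16]
  [20, ∞, 20, 14, 0, 0]
D(1):
  [0, ∞, ∞, -8, ∞, ∞]
  [∞, 0, 2, 19, ∞, ∞]
  [∞, 1, 0, ∞, 10, ∞]
  [∞, ∞, ∞, 0, ∞, ∞]
  [∞, ∞, ∞, ∞, 0, 16]
  [20, ∞, 20, 12, 0, 0]
D(2):
  [0, ∞, ∞, -8, ∞, ∞]
  [∞, 0, 2, 19, ∞, ∞]
  [∞, 1, 0, 20, 10, ∞]
  [∞, ∞, ∞, 0, ∞, ∞]
  [∞, ∞, ∞, ∞, 0, 16]
  [20, ∞, 20, 12, 0, 0]
D(3):
  [0, ∞, ∞, -8, ∞, ∞]
  [∞, 0, 2, 19, 12, ∞]
  [∞, 1, 0, 20, 10, ∞]
  [∞, ∞, ∞, 0, ∞, ∞]
  [∞, ∞, ∞, ∞, 0, 16]
  [20, 21, 20, 12, 0, 0]
D(4):
  [0, ∞, ∞, -8, ∞, ∞]
  [∞, 0, 2, 19, 12, ∞]
  [∞, 1, 0, 20, 10, ∞]
  [∞, ∞, ∞, 0, ∞, ∞]
  [∞, ∞, ∞, ∞, 0, 16]
  [20, 21, 20, 12, 0, 0]
D(5):
  [0, ∞, ∞, -8, ∞, ∞]
  [∞, 0, 2, 19, 12, 28]
  [∞, 1, 0, 20, 10, 26]
  [∞, ∞, ∞, 0, ∞, ∞]
  [∞, ∞, ∞, ∞, 0, 16]
  [20, 21, 20, 12, 0, 0]
D(6):
  [0, ∞, ∞, -8, ∞, ∞]
  [48, 0, 2, 19, 12, 28]
  [46, 1, 0, 20, 10, 26]
  [∞, ∞, ∞, 0, ∞, ∞]
  [36, 37, 36, 28, 0, 16]
  [20, 21, 20, 12, 0, 0]
Answer: W*[6][2] = 21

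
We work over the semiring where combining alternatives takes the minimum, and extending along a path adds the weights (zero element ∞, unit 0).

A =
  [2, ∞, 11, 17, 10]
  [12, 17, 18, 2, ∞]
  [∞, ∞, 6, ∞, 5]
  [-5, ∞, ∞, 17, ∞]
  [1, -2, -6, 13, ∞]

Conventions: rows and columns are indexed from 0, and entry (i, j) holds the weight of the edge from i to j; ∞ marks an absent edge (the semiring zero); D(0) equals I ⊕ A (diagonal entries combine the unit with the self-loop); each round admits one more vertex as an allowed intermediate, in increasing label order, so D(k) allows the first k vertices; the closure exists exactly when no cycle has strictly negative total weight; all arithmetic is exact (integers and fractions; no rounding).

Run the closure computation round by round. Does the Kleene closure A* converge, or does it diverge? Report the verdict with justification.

D(0):
  [0, ∞, 11, 17, 10]
  [12, 0, 18, 2, ∞]
  [∞, ∞, 0, ∞, 5]
  [-5, ∞, ∞, 0, ∞]
  [1, -2, -6, 13, 0]
D(1):
  [0, ∞, 11, 17, 10]
  [12, 0, 18, 2, 22]
  [∞, ∞, 0, ∞, 5]
  [-5, ∞, 6, 0, 5]
  [1, -2, -6, 13, 0]
D(2):
  [0, ∞, 11, 17, 10]
  [12, 0, 18, 2, 22]
  [∞, ∞, 0, ∞, 5]
  [-5, ∞, 6, 0, 5]
  [1, -2, -6, 0, 0]
Detection: at round 3, diagonal entry (4, 4) turns strictly negative.
Key observation: the cycle 4->2->4 has total weight (-6) + 5, which is strictly negative.
Answer: DIVERGES — negative cycle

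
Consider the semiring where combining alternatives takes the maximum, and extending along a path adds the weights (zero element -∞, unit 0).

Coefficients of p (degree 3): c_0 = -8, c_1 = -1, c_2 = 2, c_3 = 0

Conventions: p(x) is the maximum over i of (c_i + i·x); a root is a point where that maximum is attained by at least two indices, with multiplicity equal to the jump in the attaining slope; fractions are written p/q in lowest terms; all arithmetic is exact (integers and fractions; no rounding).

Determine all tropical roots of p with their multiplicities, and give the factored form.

hull edge (i=0, c=-8) to (i=1, c=-1): slope 7, span 1
hull edge (i=1, c=-1) to (i=2, c=2): slope 3, span 1
hull edge (i=2, c=2) to (i=3, c=0): slope -2, span 1
Factored form: p(x) = 0 ⊗ (x ⊕ (-7)) ⊗ (x ⊕ (-3)) ⊗ (x ⊕ 2)
Answer: roots = -7 (mult 1), -3 (mult 1), 2 (mult 1)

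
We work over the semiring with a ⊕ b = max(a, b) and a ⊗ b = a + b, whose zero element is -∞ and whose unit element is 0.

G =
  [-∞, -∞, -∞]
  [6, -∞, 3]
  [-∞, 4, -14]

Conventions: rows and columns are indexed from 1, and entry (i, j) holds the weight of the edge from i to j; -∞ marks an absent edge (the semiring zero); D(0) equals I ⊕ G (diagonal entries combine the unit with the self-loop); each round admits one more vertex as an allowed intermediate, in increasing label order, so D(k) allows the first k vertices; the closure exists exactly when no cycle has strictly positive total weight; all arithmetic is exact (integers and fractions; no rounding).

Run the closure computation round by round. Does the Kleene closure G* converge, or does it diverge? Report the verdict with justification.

D(0):
  [0, -∞, -∞]
  [6, 0, 3]
  [-∞, 4, 0]
D(1):
  [0, -∞, -∞]
  [6, 0, 3]
  [-∞, 4, 0]
Detection: at round 2, diagonal entry (3, 3) turns strictly positive.
Key observation: the cycle 3->2->3 has total weight 4 + 3, which is strictly positive.
Answer: DIVERGES — positive cycle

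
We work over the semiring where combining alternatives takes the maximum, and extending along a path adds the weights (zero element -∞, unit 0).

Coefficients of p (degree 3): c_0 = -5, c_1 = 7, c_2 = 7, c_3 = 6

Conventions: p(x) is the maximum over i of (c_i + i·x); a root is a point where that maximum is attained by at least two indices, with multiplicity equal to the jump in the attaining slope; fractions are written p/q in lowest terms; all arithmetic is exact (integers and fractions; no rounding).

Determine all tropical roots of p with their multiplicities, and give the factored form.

hull edge (i=0, c=-5) to (i=1, c=7): slope 12, span 1
hull edge (i=1, c=7) to (i=2, c=7): slope 0, span 1
hull edge (i=2, c=7) to (i=3, c=6): slope -1, span 1
Factored form: p(x) = 6 ⊗ (x ⊕ (-12)) ⊗ (x ⊕ 0) ⊗ (x ⊕ 1)
Answer: roots = -12 (mult 1), 0 (mult 1), 1 (mult 1)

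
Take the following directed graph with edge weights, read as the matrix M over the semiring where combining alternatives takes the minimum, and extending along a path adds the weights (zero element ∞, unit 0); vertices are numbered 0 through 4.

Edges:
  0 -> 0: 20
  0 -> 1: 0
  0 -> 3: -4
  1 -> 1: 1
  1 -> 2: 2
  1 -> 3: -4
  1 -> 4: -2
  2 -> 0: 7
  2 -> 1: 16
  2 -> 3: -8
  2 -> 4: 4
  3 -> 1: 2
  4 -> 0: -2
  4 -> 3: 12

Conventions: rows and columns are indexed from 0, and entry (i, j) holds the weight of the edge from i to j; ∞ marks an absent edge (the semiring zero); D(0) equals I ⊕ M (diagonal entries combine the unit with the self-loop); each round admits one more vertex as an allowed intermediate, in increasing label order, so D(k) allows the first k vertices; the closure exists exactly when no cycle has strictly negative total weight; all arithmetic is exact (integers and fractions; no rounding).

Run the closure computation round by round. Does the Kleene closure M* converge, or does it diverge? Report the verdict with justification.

D(0):
  [0, 0, ∞, -4, ∞]
  [∞, 0, 2, -4, -2]
  [7, 16, 0, -8, 4]
  [∞, 2, ∞, 0, ∞]
  [-2, ∞, ∞, 12, 0]
D(1):
  [0, 0, ∞, -4, ∞]
  [∞, 0, 2, -4, -2]
  [7, 7, 0, -8, 4]
  [∞, 2, ∞, 0, ∞]
  [-2, -2, ∞, -6, 0]
Detection: at round 2, diagonal entry (3, 3) turns strictly negative.
Key observation: the cycle 3->1->3 has total weight 2 + (-4), which is strictly negative.
Answer: DIVERGES — negative cycle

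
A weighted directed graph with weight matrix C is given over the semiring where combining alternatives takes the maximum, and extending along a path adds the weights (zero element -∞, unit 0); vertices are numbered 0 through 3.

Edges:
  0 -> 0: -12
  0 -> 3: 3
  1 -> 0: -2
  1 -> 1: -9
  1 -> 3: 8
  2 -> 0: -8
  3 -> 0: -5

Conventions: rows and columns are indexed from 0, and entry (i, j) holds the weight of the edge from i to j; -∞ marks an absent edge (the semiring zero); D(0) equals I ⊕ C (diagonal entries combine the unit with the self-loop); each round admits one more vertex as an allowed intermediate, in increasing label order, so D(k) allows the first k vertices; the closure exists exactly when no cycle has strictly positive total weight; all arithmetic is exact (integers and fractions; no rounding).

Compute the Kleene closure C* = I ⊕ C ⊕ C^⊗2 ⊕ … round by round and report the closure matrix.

D(0):
  [0, -∞, -∞, 3]
  [-2, 0, -∞, 8]
  [-8, -∞, 0, -∞]
  [-5, -∞, -∞, 0]
D(1):
  [0, -∞, -∞, 3]
  [-2, 0, -∞, 8]
  [-8, -∞, 0, -5]
  [-5, -∞, -∞, 0]
D(2):
  [0, -∞, -∞, 3]
  [-2, 0, -∞, 8]
  [-8, -∞, 0, -5]
  [-5, -∞, -∞, 0]
D(3):
  [0, -∞, -∞, 3]
  [-2, 0, -∞, 8]
  [-8, -∞, 0, -5]
  [-5, -∞, -∞, 0]
D(4):
  [0, -∞, -∞, 3]
  [3, 0, -∞, 8]
  [-8, -∞, 0, -5]
  [-5, -∞, -∞, 0]
Answer: C* = [[0, -∞, -∞, 3], [3, 0, -∞, 8], [-8, -∞, 0, -5], [-5, -∞, -∞, 0]]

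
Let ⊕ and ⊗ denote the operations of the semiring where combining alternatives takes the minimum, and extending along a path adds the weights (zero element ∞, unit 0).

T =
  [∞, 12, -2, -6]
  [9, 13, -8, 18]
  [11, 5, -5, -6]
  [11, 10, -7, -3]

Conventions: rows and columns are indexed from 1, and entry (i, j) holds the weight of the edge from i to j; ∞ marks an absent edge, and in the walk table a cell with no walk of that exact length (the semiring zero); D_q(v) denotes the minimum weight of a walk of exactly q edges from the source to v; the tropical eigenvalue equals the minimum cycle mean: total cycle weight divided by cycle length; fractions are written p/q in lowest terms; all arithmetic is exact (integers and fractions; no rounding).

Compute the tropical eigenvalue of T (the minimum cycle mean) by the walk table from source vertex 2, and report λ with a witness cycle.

q=0: [∞, 0, ∞, ∞]
q=1: [9, 13, -8, 18]
q=2: [3, -3, -13, -14]
q=3: [-3, -8, -21, -19]
q=4: [-10, -16, -26, -27]
Optimal cycle mean attained by: cycle 3->4->3, total (-6) + (-7), length 2.
Answer: λ = -13/2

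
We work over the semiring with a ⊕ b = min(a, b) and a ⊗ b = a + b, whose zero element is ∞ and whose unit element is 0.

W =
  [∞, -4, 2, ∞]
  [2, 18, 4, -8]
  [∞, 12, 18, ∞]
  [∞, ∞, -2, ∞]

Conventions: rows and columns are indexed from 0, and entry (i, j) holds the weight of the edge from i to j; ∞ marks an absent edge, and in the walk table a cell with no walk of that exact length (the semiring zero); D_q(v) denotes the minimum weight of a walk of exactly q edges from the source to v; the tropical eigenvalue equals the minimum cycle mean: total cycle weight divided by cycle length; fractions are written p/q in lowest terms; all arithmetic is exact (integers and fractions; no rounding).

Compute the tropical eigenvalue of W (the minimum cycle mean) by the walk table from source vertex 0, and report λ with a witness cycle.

q=0: [0, ∞, ∞, ∞]
q=1: [∞, -4, 2, ∞]
q=2: [-2, 14, 0, -12]
q=3: [16, -6, -14, 6]
q=4: [-4, -2, -2, -14]
Optimal cycle mean attained by: cycle 0->1->0, total (-4) + 2, length 2.
Answer: λ = -1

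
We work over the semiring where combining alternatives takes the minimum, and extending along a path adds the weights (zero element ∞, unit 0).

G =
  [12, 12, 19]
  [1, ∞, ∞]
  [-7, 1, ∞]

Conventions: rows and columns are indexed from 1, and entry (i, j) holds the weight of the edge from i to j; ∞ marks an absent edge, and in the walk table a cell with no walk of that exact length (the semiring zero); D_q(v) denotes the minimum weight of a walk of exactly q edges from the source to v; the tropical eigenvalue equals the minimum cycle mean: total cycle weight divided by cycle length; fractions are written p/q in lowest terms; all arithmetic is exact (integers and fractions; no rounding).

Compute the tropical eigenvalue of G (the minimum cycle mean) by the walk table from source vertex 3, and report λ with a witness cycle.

q=0: [∞, ∞, 0]
q=1: [-7, 1, ∞]
q=2: [2, 5, 12]
q=3: [5, 13, 21]
Optimal cycle mean attained by: cycle 1->3->1, total 19 + (-7), length 2.
Answer: λ = 6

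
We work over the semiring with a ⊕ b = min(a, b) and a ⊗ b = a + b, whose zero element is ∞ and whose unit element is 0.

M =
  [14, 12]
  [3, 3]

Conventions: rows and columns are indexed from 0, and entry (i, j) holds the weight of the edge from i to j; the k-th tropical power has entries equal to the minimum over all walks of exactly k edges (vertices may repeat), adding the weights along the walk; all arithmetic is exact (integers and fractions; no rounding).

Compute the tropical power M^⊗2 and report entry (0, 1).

M^⊗2:
  [15, 15]
  [6, 6]
Key observation: the optimum is the walk 0->1->1, with weight 12 + 3 = 15.
Optimal value attained by: walk 0->1->1.
Answer: (M^⊗2)[0][1] = 15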